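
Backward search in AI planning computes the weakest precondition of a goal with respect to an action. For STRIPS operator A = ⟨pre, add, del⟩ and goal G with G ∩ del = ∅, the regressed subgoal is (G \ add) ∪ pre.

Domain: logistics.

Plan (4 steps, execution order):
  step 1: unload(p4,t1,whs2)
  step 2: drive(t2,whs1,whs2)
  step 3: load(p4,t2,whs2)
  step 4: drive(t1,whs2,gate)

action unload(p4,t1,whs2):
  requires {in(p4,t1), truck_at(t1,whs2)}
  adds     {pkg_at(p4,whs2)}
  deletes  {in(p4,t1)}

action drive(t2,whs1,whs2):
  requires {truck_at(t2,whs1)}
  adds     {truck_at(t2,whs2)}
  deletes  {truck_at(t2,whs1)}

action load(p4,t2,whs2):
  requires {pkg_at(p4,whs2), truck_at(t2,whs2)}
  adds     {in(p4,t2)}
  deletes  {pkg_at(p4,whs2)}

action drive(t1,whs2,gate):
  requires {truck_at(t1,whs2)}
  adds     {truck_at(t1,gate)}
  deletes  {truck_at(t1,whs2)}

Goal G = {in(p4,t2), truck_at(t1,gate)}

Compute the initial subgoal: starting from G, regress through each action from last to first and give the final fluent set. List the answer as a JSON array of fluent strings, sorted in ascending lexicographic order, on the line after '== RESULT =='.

Regress step by step:
  through step 4 (drive(t1,whs2,gate)): drop {truck_at(t1,gate)}, keep {in(p4,t2)}, require {truck_at(t1,whs2)}
    → {in(p4,t2), truck_at(t1,whs2)}
  through step 3 (load(p4,t2,whs2)): drop {in(p4,t2)}, keep {truck_at(t1,whs2)}, require {pkg_at(p4,whs2), truck_at(t2,whs2)}
    → {pkg_at(p4,whs2), truck_at(t1,whs2), truck_at(t2,whs2)}
  through step 2 (drive(t2,whs1,whs2)): drop {truck_at(t2,whs2)}, keep {pkg_at(p4,whs2), truck_at(t1,whs2)}, require {truck_at(t2,whs1)}
    → {pkg_at(p4,whs2), truck_at(t1,whs2), truck_at(t2,whs1)}
  through step 1 (unload(p4,t1,whs2)): drop {pkg_at(p4,whs2)}, keep {truck_at(t1,whs2), truck_at(t2,whs1)}, require {in(p4,t1), truck_at(t1,whs2)}
    → {in(p4,t1), truck_at(t1,whs2), truck_at(t2,whs1)}

== RESULT ==
["in(p4,t1)", "truck_at(t1,whs2)", "truck_at(t2,whs1)"]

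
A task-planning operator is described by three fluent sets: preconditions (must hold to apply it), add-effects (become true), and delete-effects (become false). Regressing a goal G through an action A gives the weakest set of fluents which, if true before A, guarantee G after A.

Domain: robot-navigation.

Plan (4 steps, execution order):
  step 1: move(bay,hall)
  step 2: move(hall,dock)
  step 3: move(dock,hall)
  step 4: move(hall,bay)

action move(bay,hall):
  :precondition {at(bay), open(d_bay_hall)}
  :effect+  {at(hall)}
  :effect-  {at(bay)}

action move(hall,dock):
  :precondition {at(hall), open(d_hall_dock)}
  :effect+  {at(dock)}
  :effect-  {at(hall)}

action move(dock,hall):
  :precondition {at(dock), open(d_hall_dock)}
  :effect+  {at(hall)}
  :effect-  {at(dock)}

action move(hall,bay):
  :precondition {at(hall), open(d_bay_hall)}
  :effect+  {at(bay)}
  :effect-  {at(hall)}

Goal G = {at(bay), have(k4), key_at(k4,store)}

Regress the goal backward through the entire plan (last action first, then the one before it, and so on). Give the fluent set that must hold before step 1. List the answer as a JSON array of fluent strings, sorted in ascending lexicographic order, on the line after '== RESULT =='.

Work backward from the goal:
  through step 4 (move(hall,bay)): drop {at(bay)}, keep {have(k4), key_at(k4,store)}, require {at(hall), open(d_bay_hall)}
    → {at(hall), have(k4), key_at(k4,store), open(d_bay_hall)}
  through step 3 (move(dock,hall)): drop {at(hall)}, keep {have(k4), key_at(k4,store), open(d_bay_hall)}, require {at(dock), open(d_hall_dock)}
    → {at(dock), have(k4), key_at(k4,store), open(d_bay_hall), open(d_hall_dock)}
  through step 2 (move(hall,dock)): drop {at(dock)}, keep {have(k4), key_at(k4,store), open(d_bay_hall), open(d_hall_dock)}, require {at(hall), open(d_hall_dock)}
    → {at(hall), have(k4), key_at(k4,store), open(d_bay_hall), open(d_hall_dock)}
  through step 1 (move(bay,hall)): drop {at(hall)}, keep {have(k4), key_at(k4,store), open(d_bay_hall), open(d_hall_dock)}, require {at(bay), open(d_bay_hall)}
    → {at(bay), have(k4), key_at(k4,store), open(d_bay_hall), open(d_hall_dock)}

== RESULT ==
["at(bay)", "have(k4)", "key_at(k4,store)", "open(d_bay_hall)", "open(d_hall_dock)"]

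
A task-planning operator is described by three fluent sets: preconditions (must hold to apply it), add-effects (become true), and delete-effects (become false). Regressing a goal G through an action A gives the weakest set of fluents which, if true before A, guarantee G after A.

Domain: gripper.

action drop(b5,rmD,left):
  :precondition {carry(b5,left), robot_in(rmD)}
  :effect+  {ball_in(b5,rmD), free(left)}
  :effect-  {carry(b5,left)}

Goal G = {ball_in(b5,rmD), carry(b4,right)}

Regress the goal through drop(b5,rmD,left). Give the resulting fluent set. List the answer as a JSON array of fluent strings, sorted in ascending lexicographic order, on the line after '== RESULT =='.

Compute (G \ add) ∪ pre:
  G ∩ del = {}  (empty — regression defined)
  G \ add = {ball_in(b5,rmD), carry(b4,right)} \ {ball_in(b5,rmD), free(left)} = {carry(b4,right)}
  ∪ pre   = {carry(b4,right)} ∪ {carry(b5,left), robot_in(rmD)}
          = {carry(b4,right), carry(b5,left), robot_in(rmD)}

== RESULT ==
["carry(b4,right)", "carry(b5,left)", "robot_in(rmD)"]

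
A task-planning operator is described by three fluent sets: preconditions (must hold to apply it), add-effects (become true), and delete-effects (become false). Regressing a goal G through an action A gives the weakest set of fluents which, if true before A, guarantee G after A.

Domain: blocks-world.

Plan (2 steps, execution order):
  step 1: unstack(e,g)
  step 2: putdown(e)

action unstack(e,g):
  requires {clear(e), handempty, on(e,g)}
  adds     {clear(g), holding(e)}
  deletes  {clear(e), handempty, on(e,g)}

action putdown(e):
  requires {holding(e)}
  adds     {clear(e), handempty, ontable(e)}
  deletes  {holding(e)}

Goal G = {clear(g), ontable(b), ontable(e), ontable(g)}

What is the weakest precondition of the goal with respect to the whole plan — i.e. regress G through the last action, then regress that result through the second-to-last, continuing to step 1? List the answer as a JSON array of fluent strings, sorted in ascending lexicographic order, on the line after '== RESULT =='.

Work backward from the goal:
  through step 2 (putdown(e)): drop {ontable(e)}, keep {clear(g), ontable(b), ontable(g)}, require {holding(e)}
    → {clear(g), holding(e), ontable(b), ontable(g)}
  through step 1 (unstack(e,g)): drop {clear(g), holding(e)}, keep {ontable(b), ontable(g)}, require {clear(e), handempty, on(e,g)}
    → {clear(e), handempty, on(e,g), ontable(b), ontable(g)}

== RESULT ==
["clear(e)", "handempty", "on(e,g)", "ontable(b)", "ontable(g)"]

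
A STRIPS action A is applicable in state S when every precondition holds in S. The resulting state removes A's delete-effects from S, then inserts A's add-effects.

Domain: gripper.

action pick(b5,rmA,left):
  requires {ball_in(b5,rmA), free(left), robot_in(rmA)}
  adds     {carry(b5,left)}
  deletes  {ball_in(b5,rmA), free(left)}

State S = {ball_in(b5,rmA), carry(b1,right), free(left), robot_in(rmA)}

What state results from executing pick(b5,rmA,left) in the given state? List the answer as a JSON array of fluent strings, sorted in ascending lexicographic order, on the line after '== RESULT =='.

Compute (S \ del) ∪ add:
  pre ⊆ S: {ball_in(b5,rmA), free(left), robot_in(rmA)} ⊆ S  — applicable
  S \ del = {carry(b1,right), robot_in(rmA)}
  ∪ add   = {carry(b1,right), carry(b5,left), robot_in(rmA)}

== RESULT ==
["carry(b1,right)", "carry(b5,left)", "robot_in(rmA)"]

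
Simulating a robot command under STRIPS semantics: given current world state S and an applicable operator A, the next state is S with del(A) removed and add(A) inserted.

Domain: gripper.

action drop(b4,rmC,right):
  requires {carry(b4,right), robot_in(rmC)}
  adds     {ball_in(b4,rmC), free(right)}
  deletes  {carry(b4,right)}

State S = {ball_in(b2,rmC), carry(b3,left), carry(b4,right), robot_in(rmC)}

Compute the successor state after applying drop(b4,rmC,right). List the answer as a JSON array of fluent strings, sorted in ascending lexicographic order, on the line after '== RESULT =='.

Compute (S \ del) ∪ add:
  pre ⊆ S: {carry(b4,right), robot_in(rmC)} ⊆ S  — applicable
  S \ del = {ball_in(b2,rmC), carry(b3,left), robot_in(rmC)}
  ∪ add   = {ball_in(b2,rmC), ball_in(b4,rmC), carry(b3,left), free(right), robot_in(rmC)}

== RESULT ==
["ball_in(b2,rmC)", "ball_in(b4,rmC)", "carry(b3,left)", "free(right)", "robot_in(rmC)"]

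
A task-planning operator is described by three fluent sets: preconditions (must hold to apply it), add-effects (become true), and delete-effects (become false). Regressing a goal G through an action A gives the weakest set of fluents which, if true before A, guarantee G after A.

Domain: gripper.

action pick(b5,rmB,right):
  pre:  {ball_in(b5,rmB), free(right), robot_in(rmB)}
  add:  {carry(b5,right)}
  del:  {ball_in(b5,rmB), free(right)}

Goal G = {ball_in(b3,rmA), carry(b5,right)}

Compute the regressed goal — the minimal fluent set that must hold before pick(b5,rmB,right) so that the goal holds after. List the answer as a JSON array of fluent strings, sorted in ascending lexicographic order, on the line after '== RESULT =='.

Regress:
  G ∩ del = {}  (empty — regression defined)
  G \ add = {ball_in(b3,rmA), carry(b5,right)} \ {carry(b5,right)} = {ball_in(b3,rmA)}
  ∪ pre   = {ball_in(b3,rmA)} ∪ {ball_in(b5,rmB), free(right), robot_in(rmB)}
          = {ball_in(b3,rmA), ball_in(b5,rmB), free(right), robot_in(rmB)}

== RESULT ==
["ball_in(b3,rmA)", "ball_in(b5,rmB)", "free(right)", "robot_in(rmB)"]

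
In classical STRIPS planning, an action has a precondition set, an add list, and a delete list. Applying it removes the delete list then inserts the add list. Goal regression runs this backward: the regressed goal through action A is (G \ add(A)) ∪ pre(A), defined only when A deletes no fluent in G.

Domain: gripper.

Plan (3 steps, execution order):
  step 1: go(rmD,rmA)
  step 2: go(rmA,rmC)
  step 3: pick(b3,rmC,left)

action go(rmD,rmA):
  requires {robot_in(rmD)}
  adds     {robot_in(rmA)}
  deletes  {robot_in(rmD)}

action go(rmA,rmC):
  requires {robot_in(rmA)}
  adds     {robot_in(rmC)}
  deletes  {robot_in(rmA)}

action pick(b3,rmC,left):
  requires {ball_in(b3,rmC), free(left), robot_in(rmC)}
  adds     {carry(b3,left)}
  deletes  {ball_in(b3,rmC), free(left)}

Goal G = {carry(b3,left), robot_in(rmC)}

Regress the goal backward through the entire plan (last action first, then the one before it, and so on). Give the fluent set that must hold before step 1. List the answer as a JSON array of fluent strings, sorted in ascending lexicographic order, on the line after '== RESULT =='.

Work backward from the goal:
  through step 3 (pick(b3,rmC,left)): drop {carry(b3,left)}, keep {robot_in(rmC)}, require {ball_in(b3,rmC), free(left), robot_in(rmC)}
    → {ball_in(b3,rmC), free(left), robot_in(rmC)}
  through step 2 (go(rmA,rmC)): drop {robot_in(rmC)}, keep {ball_in(b3,rmC), free(left)}, require {robot_in(rmA)}
    → {ball_in(b3,rmC), free(left), robot_in(rmA)}
  through step 1 (go(rmD,rmA)): drop {robot_in(rmA)}, keep {ball_in(b3,rmC), free(left)}, require {robot_in(rmD)}
    → {ball_in(b3,rmC), free(left), robot_in(rmD)}

== RESULT ==
["ball_in(b3,rmC)", "free(left)", "robot_in(rmD)"]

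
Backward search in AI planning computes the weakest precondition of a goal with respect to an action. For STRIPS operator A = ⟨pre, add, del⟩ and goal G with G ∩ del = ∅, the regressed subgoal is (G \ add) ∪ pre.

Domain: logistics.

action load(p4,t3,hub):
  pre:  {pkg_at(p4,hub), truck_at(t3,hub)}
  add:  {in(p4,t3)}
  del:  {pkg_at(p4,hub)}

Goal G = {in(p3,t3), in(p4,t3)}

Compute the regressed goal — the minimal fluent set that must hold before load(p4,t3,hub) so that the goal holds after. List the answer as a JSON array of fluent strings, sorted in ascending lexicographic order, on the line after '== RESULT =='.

Regress:
  G ∩ del = {}  (empty — regression defined)
  G \ add = {in(p3,t3), in(p4,t3)} \ {in(p4,t3)} = {in(p3,t3)}
  ∪ pre   = {in(p3,t3)} ∪ {pkg_at(p4,hub), truck_at(t3,hub)}
          = {in(p3,t3), pkg_at(p4,hub), truck_at(t3,hub)}

== RESULT ==
["in(p3,t3)", "pkg_at(p4,hub)", "truck_at(t3,hub)"]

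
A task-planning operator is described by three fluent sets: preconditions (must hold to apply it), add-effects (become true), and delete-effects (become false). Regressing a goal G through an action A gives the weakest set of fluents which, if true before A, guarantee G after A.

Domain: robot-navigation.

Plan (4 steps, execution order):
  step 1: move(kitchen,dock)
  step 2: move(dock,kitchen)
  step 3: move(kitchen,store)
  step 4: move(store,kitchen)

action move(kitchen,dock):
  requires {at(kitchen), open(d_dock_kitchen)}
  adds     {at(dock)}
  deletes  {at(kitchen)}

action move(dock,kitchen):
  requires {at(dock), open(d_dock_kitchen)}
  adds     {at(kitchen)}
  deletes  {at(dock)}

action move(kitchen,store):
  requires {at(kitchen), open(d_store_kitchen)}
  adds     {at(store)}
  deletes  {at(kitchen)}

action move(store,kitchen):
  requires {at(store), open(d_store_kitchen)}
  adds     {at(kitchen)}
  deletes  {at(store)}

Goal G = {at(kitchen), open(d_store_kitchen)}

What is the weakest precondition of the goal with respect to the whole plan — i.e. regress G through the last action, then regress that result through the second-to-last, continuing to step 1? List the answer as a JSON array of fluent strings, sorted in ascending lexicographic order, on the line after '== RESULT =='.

Work backward from the goal:
  through step 4 (move(store,kitchen)): drop {at(kitchen)}, keep {open(d_store_kitchen)}, require {at(store), open(d_store_kitchen)}
    → {at(store), open(d_store_kitchen)}
  through step 3 (move(kitchen,store)): drop {at(store)}, keep {open(d_store_kitchen)}, require {at(kitchen), open(d_store_kitchen)}
    → {at(kitchen), open(d_store_kitchen)}
  through step 2 (move(dock,kitchen)): drop {at(kitchen)}, keep {open(d_store_kitchen)}, require {at(dock), open(d_dock_kitchen)}
    → {at(dock), open(d_dock_kitchen), open(d_store_kitchen)}
  through step 1 (move(kitchen,dock)): drop {at(dock)}, keep {open(d_dock_kitchen), open(d_store_kitchen)}, require {at(kitchen), open(d_dock_kitchen)}
    → {at(kitchen), open(d_dock_kitchen), open(d_store_kitchen)}

== RESULT ==
["at(kitchen)", "open(d_dock_kitchen)", "open(d_store_kitchen)"]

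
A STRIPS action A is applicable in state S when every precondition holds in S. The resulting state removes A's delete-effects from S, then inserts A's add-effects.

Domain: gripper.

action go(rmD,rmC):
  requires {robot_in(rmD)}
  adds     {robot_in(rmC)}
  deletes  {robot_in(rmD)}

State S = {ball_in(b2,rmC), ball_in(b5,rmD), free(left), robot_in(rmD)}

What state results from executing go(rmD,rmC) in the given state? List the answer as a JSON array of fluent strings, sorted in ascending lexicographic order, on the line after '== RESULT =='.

Progress:
  pre ⊆ S: {robot_in(rmD)} ⊆ S  — applicable
  S \ del = {ball_in(b2,rmC), ball_in(b5,rmD), free(left)}
  ∪ add   = {ball_in(b2,rmC), ball_in(b5,rmD), free(left), robot_in(rmC)}

== RESULT ==
["ball_in(b2,rmC)", "ball_in(b5,rmD)", "free(left)", "robot_in(rmC)"]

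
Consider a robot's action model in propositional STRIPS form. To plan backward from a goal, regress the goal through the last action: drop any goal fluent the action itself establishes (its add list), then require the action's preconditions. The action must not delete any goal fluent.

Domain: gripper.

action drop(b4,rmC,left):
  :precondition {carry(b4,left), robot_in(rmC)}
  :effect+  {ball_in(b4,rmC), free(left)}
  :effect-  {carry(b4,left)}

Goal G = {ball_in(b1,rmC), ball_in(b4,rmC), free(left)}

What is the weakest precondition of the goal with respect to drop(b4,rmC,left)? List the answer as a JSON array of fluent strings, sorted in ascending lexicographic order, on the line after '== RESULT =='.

Regress:
  G ∩ del = {}  (empty — regression defined)
  G \ add = {ball_in(b1,rmC), ball_in(b4,rmC), free(left)} \ {ball_in(b4,rmC), free(left)} = {ball_in(b1,rmC)}
  ∪ pre   = {ball_in(b1,rmC)} ∪ {carry(b4,left), robot_in(rmC)}
          = {ball_in(b1,rmC), carry(b4,left), robot_in(rmC)}

== RESULT ==
["ball_in(b1,rmC)", "carry(b4,left)", "robot_in(rmC)"]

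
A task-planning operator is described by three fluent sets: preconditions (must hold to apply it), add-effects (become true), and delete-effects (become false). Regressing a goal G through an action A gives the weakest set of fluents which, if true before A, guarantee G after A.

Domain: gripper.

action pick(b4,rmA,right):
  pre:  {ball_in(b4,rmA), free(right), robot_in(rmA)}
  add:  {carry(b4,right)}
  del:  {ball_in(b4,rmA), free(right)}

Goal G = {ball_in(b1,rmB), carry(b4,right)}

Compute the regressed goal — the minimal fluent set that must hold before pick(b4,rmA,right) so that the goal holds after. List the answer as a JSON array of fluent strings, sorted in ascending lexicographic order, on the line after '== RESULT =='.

Regress:
  G ∩ del = {}  (empty — regression defined)
  G \ add = {ball_in(b1,rmB), carry(b4,right)} \ {carry(b4,right)} = {ball_in(b1,rmB)}
  ∪ pre   = {ball_in(b1,rmB)} ∪ {ball_in(b4,rmA), free(right), robot_in(rmA)}
          = {ball_in(b1,rmB), ball_in(b4,rmA), free(right), robot_in(rmA)}

== RESULT ==
["ball_in(b1,rmB)", "ball_in(b4,rmA)", "free(right)", "robot_in(rmA)"]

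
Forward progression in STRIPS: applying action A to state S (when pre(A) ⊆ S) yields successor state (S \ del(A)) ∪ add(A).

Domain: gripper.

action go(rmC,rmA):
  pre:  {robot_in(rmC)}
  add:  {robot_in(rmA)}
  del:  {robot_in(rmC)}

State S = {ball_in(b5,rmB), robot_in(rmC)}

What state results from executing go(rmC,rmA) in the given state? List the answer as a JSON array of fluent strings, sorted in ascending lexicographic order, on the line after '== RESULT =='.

Progress:
  pre ⊆ S: {robot_in(rmC)} ⊆ S  — applicable
  S \ del = {ball_in(b5,rmB)}
  ∪ add   = {ball_in(b5,rmB), robot_in(rmA)}

== RESULT ==
["ball_in(b5,rmB)", "robot_in(rmA)"]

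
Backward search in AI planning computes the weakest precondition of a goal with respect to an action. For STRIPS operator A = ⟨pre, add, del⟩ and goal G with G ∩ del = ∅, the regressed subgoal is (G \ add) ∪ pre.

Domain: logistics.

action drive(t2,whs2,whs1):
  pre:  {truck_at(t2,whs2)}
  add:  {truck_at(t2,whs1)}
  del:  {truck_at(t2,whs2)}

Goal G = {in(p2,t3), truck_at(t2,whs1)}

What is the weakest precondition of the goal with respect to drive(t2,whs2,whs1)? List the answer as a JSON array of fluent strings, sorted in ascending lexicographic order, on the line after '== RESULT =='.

Compute (G \ add) ∪ pre:
  G ∩ del = {}  (empty — regression defined)
  G \ add = {in(p2,t3), truck_at(t2,whs1)} \ {truck_at(t2,whs1)} = {in(p2,t3)}
  ∪ pre   = {in(p2,t3)} ∪ {truck_at(t2,whs2)}
          = {in(p2,t3), truck_at(t2,whs2)}

== RESULT ==
["in(p2,t3)", "truck_at(t2,whs2)"]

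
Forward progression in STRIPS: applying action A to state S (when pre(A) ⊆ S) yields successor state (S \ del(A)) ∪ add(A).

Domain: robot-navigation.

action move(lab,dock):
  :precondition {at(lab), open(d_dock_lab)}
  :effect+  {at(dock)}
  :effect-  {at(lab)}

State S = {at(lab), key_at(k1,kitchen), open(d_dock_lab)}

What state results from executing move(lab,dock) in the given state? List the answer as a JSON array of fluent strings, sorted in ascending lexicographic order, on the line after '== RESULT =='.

Progress:
  pre ⊆ S: {at(lab), open(d_dock_lab)} ⊆ S  — applicable
  S \ del = {key_at(k1,kitchen), open(d_dock_lab)}
  ∪ add   = {at(dock), key_at(k1,kitchen), open(d_dock_lab)}

== RESULT ==
["at(dock)", "key_at(k1,kitchen)", "open(d_dock_lab)"]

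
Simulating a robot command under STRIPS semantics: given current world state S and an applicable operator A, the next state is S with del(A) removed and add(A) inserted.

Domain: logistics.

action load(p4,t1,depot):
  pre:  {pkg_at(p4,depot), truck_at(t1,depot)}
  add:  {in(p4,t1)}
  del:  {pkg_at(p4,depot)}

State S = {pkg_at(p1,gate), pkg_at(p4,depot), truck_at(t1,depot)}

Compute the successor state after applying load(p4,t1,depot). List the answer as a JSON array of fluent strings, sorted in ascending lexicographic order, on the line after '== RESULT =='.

Compute (S \ del) ∪ add:
  pre ⊆ S: {pkg_at(p4,depot), truck_at(t1,depot)} ⊆ S  — applicable
  S \ del = {pkg_at(p1,gate), truck_at(t1,depot)}
  ∪ add   = {in(p4,t1), pkg_at(p1,gate), truck_at(t1,depot)}

== RESULT ==
["in(p4,t1)", "pkg_at(p1,gate)", "truck_at(t1,depot)"]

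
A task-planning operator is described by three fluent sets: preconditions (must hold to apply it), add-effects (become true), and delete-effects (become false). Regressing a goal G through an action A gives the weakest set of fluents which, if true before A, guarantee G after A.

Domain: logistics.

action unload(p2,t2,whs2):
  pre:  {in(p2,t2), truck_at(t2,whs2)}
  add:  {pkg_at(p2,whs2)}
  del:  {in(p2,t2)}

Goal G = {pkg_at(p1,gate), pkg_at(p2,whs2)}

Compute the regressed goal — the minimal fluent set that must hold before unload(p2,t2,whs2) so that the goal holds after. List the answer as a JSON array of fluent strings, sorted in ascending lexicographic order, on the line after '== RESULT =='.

Compute (G \ add) ∪ pre:
  G ∩ del = {}  (empty — regression defined)
  G \ add = {pkg_at(p1,gate), pkg_at(p2,whs2)} \ {pkg_at(p2,whs2)} = {pkg_at(p1,gate)}
  ∪ pre   = {pkg_at(p1,gate)} ∪ {in(p2,t2), truck_at(t2,whs2)}
          = {in(p2,t2), pkg_at(p1,gate), truck_at(t2,whs2)}

== RESULT ==
["in(p2,t2)", "pkg_at(p1,gate)", "truck_at(t2,whs2)"]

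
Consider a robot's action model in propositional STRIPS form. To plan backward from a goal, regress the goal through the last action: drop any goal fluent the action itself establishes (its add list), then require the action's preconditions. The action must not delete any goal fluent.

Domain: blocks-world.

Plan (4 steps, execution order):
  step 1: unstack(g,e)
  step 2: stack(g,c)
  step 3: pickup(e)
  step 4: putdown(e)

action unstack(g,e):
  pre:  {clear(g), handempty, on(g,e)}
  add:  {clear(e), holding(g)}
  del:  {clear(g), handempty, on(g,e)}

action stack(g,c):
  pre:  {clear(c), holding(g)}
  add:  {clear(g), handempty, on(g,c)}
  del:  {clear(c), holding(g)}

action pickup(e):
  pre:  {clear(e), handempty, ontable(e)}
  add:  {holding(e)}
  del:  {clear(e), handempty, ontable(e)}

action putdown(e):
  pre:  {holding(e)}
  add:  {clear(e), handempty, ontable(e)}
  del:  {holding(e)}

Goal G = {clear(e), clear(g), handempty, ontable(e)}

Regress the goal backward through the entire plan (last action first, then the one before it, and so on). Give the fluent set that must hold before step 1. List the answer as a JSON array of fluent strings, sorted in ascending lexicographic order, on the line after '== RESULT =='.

Regress step by step:
  through step 4 (putdown(e)): drop {clear(e), handempty, ontable(e)}, keep {clear(g)}, require {holding(e)}
    → {clear(g), holding(e)}
  through step 3 (pickup(e)): drop {holding(e)}, keep {clear(g)}, require {clear(e), handempty, ontable(e)}
    → {clear(e), clear(g), handempty, ontable(e)}
  through step 2 (stack(g,c)): drop {clear(g), handempty}, keep {clear(e), ontable(e)}, require {clear(c), holding(g)}
    → {clear(c), clear(e), holding(g), ontable(e)}
  through step 1 (unstack(g,e)): drop {clear(e), holding(g)}, keep {clear(c), ontable(e)}, require {clear(g), handempty, on(g,e)}
    → {clear(c), clear(g), handempty, on(g,e), ontable(e)}

== RESULT ==
["clear(c)", "clear(g)", "handempty", "on(g,e)", "ontable(e)"]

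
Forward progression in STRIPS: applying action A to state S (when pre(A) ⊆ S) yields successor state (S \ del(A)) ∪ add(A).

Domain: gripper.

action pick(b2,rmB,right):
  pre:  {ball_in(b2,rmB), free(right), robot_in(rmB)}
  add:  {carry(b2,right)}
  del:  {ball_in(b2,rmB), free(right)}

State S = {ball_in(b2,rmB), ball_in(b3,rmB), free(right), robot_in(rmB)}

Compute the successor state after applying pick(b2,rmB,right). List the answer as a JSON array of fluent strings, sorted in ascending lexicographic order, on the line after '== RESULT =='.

Progress:
  pre ⊆ S: {ball_in(b2,rmB), free(right), robot_in(rmB)} ⊆ S  — applicable
  S \ del = {ball_in(b3,rmB), robot_in(rmB)}
  ∪ add   = {ball_in(b3,rmB), carry(b2,right), robot_in(rmB)}

== RESULT ==
["ball_in(b3,rmB)", "carry(b2,right)", "robot_in(rmB)"]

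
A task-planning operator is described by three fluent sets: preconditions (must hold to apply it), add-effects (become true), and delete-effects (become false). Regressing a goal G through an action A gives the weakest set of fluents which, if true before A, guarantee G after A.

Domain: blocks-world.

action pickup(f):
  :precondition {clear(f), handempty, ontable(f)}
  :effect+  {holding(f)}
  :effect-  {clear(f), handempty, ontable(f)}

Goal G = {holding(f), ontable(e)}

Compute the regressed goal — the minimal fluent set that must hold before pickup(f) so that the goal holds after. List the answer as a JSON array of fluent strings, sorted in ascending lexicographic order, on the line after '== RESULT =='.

Regress:
  G ∩ del = {}  (empty — regression defined)
  G \ add = {holding(f), ontable(e)} \ {holding(f)} = {ontable(e)}
  ∪ pre   = {ontable(e)} ∪ {clear(f), handempty, ontable(f)}
          = {clear(f), handempty, ontable(e), ontable(f)}

== RESULT ==
["clear(f)", "handempty", "ontable(e)", "ontable(f)"]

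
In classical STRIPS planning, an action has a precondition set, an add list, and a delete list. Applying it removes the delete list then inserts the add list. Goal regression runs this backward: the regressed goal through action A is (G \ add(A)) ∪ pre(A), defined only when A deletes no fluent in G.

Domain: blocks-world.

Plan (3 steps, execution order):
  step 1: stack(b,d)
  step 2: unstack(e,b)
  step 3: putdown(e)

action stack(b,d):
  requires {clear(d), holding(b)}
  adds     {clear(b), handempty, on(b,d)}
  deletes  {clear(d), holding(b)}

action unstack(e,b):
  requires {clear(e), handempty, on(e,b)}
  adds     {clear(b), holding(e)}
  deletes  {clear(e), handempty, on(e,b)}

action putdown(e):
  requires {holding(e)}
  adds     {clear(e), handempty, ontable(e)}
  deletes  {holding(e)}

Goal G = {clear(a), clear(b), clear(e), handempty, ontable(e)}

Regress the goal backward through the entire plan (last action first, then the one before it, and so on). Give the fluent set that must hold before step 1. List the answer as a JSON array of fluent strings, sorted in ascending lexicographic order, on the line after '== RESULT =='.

Regress step by step:
  through step 3 (putdown(e)): drop {clear(e), handempty, ontable(e)}, keep {clear(a), clear(b)}, require {holding(e)}
    → {clear(a), clear(b), holding(e)}
  through step 2 (unstack(e,b)): drop {clear(b), holding(e)}, keep {clear(a)}, require {clear(e), handempty, on(e,b)}
    → {clear(a), clear(e), handempty, on(e,b)}
  through step 1 (stack(b,d)): drop {handempty}, keep {clear(a), clear(e), on(e,b)}, require {clear(d), holding(b)}
    → {clear(a), clear(d), clear(e), holding(b), on(e,b)}

== RESULT ==
["clear(a)", "clear(d)", "clear(e)", "holding(b)", "on(e,b)"]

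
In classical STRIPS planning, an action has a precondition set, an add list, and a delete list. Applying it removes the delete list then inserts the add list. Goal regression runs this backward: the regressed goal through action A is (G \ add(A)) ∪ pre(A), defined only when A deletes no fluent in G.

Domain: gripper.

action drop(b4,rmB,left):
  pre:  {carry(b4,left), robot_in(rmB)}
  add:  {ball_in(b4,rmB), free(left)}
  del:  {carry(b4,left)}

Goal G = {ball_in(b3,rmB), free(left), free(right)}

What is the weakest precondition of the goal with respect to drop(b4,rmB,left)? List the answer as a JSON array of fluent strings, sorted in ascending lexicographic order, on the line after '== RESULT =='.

Compute (G \ add) ∪ pre:
  G ∩ del = {}  (empty — regression defined)
  G \ add = {ball_in(b3,rmB), free(left), free(right)} \ {ball_in(b4,rmB), free(left)} = {ball_in(b3,rmB), free(right)}
  ∪ pre   = {ball_in(b3,rmB), free(right)} ∪ {carry(b4,left), robot_in(rmB)}
          = {ball_in(b3,rmB), carry(b4,left), free(right), robot_in(rmB)}

== RESULT ==
["ball_in(b3,rmB)", "carry(b4,left)", "free(right)", "robot_in(rmB)"]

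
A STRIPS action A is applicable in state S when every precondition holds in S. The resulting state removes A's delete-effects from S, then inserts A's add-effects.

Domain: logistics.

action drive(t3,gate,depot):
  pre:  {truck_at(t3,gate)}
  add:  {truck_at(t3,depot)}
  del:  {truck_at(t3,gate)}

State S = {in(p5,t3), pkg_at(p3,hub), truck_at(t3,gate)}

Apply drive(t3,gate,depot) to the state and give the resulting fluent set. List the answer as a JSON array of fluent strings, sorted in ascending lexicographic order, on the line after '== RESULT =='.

Progress:
  pre ⊆ S: {truck_at(t3,gate)} ⊆ S  — applicable
  S \ del = {in(p5,t3), pkg_at(p3,hub)}
  ∪ add   = {in(p5,t3), pkg_at(p3,hub), truck_at(t3,depot)}

== RESULT ==
["in(p5,t3)", "pkg_at(p3,hub)", "truck_at(t3,depot)"]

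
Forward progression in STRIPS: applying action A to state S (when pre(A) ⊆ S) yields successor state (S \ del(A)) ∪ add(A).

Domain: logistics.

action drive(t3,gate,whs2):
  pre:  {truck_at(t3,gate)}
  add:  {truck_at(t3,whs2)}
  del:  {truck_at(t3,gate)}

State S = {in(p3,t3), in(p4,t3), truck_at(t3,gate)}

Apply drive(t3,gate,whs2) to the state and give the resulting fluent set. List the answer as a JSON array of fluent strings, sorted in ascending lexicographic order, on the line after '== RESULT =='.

Progress:
  pre ⊆ S: {truck_at(t3,gate)} ⊆ S  — applicable
  S \ del = {in(p3,t3), in(p4,t3)}
  ∪ add   = {in(p3,t3), in(p4,t3), truck_at(t3,whs2)}

== RESULT ==
["in(p3,t3)", "in(p4,t3)", "truck_at(t3,whs2)"]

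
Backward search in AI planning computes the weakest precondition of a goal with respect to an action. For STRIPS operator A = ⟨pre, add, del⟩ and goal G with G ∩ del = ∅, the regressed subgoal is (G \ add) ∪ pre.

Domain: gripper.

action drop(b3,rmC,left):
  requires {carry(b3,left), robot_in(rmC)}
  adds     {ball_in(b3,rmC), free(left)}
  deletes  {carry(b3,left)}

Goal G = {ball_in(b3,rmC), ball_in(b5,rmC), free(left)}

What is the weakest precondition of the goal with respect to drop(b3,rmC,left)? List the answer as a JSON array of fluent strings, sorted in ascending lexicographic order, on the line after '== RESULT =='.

Compute (G \ add) ∪ pre:
  G ∩ del = {}  (empty — regression defined)
  G \ add = {ball_in(b3,rmC), ball_in(b5,rmC), free(left)} \ {ball_in(b3,rmC), free(left)} = {ball_in(b5,rmC)}
  ∪ pre   = {ball_in(b5,rmC)} ∪ {carry(b3,left), robot_in(rmC)}
          = {ball_in(b5,rmC), carry(b3,left), robot_in(rmC)}

== RESULT ==
["ball_in(b5,rmC)", "carry(b3,left)", "robot_in(rmC)"]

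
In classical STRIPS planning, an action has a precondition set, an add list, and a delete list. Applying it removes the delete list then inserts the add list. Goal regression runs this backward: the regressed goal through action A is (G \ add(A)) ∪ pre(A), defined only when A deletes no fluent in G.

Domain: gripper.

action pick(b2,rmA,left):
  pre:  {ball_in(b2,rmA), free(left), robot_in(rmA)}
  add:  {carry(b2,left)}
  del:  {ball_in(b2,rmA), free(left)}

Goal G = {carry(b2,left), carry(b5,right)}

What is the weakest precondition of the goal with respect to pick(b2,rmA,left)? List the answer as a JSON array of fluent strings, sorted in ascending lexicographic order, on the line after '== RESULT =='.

Compute (G \ add) ∪ pre:
  G ∩ del = {}  (empty — regression defined)
  G \ add = {carry(b2,left), carry(b5,right)} \ {carry(b2,left)} = {carry(b5,right)}
  ∪ pre   = {carry(b5,right)} ∪ {ball_in(b2,rmA), free(left), robot_in(rmA)}
          = {ball_in(b2,rmA), carry(b5,right), free(left), robot_in(rmA)}

== RESULT ==
["ball_in(b2,rmA)", "carry(b5,right)", "free(left)", "robot_in(rmA)"]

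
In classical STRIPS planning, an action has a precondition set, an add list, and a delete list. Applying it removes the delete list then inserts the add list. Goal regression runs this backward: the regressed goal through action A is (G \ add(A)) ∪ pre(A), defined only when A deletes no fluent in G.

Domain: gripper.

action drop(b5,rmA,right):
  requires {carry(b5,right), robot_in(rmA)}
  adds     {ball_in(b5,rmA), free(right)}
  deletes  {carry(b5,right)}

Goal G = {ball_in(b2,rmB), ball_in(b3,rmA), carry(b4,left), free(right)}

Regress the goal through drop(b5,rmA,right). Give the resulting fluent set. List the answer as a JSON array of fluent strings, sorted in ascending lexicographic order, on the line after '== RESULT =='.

Regress:
  G ∩ del = {}  (empty — regression defined)
  G \ add = {ball_in(b2,rmB), ball_in(b3,rmA), carry(b4,left), free(right)} \ {ball_in(b5,rmA), free(right)} = {ball_in(b2,rmB), ball_in(b3,rmA), carry(b4,left)}
  ∪ pre   = {ball_in(b2,rmB), ball_in(b3,rmA), carry(b4,left)} ∪ {carry(b5,right), robot_in(rmA)}
          = {ball_in(b2,rmB), ball_in(b3,rmA), carry(b4,left), carry(b5,right), robot_in(rmA)}

== RESULT ==
["ball_in(b2,rmB)", "ball_in(b3,rmA)", "carry(b4,left)", "carry(b5,right)", "robot_in(rmA)"]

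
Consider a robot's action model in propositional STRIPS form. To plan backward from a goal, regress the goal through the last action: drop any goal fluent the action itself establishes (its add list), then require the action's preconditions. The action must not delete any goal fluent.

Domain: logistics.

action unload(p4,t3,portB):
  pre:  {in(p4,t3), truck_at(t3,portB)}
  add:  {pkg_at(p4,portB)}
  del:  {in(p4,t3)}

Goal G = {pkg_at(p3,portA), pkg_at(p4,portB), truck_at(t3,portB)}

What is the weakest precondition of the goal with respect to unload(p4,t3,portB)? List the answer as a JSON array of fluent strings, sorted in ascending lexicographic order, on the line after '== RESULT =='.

Regress:
  G ∩ del = {}  (empty — regression defined)
  G \ add = {pkg_at(p3,portA), pkg_at(p4,portB), truck_at(t3,portB)} \ {pkg_at(p4,portB)} = {pkg_at(p3,portA), truck_at(t3,portB)}
  ∪ pre   = {pkg_at(p3,portA), truck_at(t3,portB)} ∪ {in(p4,t3), truck_at(t3,portB)}
          = {in(p4,t3), pkg_at(p3,portA), truck_at(t3,portB)}

== RESULT ==
["in(p4,t3)", "pkg_at(p3,portA)", "truck_at(t3,portB)"]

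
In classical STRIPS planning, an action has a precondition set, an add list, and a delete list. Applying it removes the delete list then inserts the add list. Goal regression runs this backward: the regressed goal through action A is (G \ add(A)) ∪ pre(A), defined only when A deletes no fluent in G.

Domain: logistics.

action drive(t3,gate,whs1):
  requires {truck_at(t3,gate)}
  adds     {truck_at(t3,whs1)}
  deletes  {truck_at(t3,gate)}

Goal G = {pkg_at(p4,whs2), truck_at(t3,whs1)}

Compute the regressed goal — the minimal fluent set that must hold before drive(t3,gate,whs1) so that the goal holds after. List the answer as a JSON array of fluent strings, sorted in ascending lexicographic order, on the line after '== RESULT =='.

Compute (G \ add) ∪ pre:
  G ∩ del = {}  (empty — regression defined)
  G \ add = {pkg_at(p4,whs2), truck_at(t3,whs1)} \ {truck_at(t3,whs1)} = {pkg_at(p4,whs2)}
  ∪ pre   = {pkg_at(p4,whs2)} ∪ {truck_at(t3,gate)}
          = {pkg_at(p4,whs2), truck_at(t3,gate)}

== RESULT ==
["pkg_at(p4,whs2)", "truck_at(t3,gate)"]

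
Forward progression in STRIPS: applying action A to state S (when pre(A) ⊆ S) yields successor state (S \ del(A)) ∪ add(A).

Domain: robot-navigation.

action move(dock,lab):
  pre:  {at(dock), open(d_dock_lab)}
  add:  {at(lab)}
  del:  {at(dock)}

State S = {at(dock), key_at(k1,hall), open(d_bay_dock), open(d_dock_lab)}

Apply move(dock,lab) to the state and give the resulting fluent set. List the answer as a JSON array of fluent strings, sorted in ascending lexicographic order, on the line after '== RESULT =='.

Compute (S \ del) ∪ add:
  pre ⊆ S: {at(dock), open(d_dock_lab)} ⊆ S  — applicable
  S \ del = {key_at(k1,hall), open(d_bay_dock), open(d_dock_lab)}
  ∪ add   = {at(lab), key_at(k1,hall), open(d_bay_dock), open(d_dock_lab)}

== RESULT ==
["at(lab)", "key_at(k1,hall)", "open(d_bay_dock)", "open(d_dock_lab)"]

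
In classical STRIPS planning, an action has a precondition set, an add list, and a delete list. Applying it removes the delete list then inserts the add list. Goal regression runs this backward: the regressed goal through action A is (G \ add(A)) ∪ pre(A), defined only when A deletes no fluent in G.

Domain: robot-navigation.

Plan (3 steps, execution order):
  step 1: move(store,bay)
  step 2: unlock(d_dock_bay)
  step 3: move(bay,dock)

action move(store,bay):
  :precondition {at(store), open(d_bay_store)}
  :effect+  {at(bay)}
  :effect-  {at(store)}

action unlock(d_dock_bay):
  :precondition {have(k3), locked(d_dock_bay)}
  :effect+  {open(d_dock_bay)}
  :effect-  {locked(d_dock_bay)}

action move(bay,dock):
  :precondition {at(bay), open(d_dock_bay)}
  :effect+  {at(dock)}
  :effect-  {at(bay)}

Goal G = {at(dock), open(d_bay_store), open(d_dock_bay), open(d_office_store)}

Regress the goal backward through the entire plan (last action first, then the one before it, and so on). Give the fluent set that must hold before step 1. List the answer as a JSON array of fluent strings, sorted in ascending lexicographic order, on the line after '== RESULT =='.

Regress step by step:
  through step 3 (move(bay,dock)): drop {at(dock)}, keep {open(d_bay_store), open(d_dock_bay), open(d_office_store)}, require {at(bay), open(d_dock_bay)}
    → {at(bay), open(d_bay_store), open(d_dock_bay), open(d_office_store)}
  through step 2 (unlock(d_dock_bay)): drop {open(d_dock_bay)}, keep {at(bay), open(d_bay_store), open(d_office_store)}, require {have(k3), locked(d_dock_bay)}
    → {at(bay), have(k3), locked(d_dock_bay), open(d_bay_store), open(d_office_store)}
  through step 1 (move(store,bay)): drop {at(bay)}, keep {have(k3), locked(d_dock_bay), open(d_bay_store), open(d_office_store)}, require {at(store), open(d_bay_store)}
    → {at(store), have(k3), locked(d_dock_bay), open(d_bay_store), open(d_office_store)}

== RESULT ==
["at(store)", "have(k3)", "locked(d_dock_bay)", "open(d_bay_store)", "open(d_office_store)"]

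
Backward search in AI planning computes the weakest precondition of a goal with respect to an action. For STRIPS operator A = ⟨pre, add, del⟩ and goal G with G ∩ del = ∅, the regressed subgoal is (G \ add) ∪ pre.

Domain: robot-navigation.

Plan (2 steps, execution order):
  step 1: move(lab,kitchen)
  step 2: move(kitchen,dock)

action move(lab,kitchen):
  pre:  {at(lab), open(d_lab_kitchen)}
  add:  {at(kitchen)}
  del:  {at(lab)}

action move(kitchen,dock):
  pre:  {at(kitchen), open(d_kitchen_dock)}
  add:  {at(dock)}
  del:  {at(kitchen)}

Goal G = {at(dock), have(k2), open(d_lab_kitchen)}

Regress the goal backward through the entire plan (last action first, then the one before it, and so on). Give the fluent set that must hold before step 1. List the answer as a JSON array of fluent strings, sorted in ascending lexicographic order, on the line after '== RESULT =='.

Regress step by step:
  through step 2 (move(kitchen,dock)): drop {at(dock)}, keep {have(k2), open(d_lab_kitchen)}, require {at(kitchen), open(d_kitchen_dock)}
    → {at(kitchen), have(k2), open(d_kitchen_dock), open(d_lab_kitchen)}
  through step 1 (move(lab,kitchen)): drop {at(kitchen)}, keep {have(k2), open(d_kitchen_dock), open(d_lab_kitchen)}, require {at(lab), open(d_lab_kitchen)}
    → {at(lab), have(k2), open(d_kitchen_dock), open(d_lab_kitchen)}

== RESULT ==
["at(lab)", "have(k2)", "open(d_kitchen_dock)", "open(d_lab_kitchen)"]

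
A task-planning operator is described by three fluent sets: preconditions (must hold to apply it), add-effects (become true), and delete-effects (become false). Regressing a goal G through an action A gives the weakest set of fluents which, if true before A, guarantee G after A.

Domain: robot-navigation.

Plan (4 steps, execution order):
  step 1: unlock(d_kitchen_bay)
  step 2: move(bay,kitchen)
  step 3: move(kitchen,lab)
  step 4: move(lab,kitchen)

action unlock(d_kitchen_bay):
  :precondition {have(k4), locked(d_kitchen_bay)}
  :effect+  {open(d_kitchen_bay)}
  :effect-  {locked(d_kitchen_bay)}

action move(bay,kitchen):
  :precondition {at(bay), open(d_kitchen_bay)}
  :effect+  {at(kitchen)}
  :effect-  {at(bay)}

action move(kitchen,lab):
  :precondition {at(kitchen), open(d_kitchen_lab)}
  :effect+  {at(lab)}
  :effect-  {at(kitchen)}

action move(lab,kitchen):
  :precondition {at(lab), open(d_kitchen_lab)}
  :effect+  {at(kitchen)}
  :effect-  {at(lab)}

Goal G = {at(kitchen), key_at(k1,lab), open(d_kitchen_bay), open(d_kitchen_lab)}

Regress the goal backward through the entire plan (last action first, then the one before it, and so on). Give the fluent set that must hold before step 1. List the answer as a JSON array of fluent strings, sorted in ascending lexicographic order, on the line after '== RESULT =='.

Regress step by step:
  through step 4 (move(lab,kitchen)): drop {at(kitchen)}, keep {key_at(k1,lab), open(d_kitchen_bay), open(d_kitchen_lab)}, require {at(lab), open(d_kitchen_lab)}
    → {at(lab), key_at(k1,lab), open(d_kitchen_bay), open(d_kitchen_lab)}
  through step 3 (move(kitchen,lab)): drop {at(lab)}, keep {key_at(k1,lab), open(d_kitchen_bay), open(d_kitchen_lab)}, require {at(kitchen), open(d_kitchen_lab)}
    → {at(kitchen), key_at(k1,lab), open(d_kitchen_bay), open(d_kitchen_lab)}
  through step 2 (move(bay,kitchen)): drop {at(kitchen)}, keep {key_at(k1,lab), open(d_kitchen_bay), open(d_kitchen_lab)}, require {at(bay), open(d_kitchen_bay)}
    → {at(bay), key_at(k1,lab), open(d_kitchen_bay), open(d_kitchen_lab)}
  through step 1 (unlock(d_kitchen_bay)): drop {open(d_kitchen_bay)}, keep {at(bay), key_at(k1,lab), open(d_kitchen_lab)}, require {have(k4), locked(d_kitchen_bay)}
    → {at(bay), have(k4), key_at(k1,lab), locked(d_kitchen_bay), open(d_kitchen_lab)}

== RESULT ==
["at(bay)", "have(k4)", "key_at(k1,lab)", "locked(d_kitchen_bay)", "open(d_kitchen_lab)"]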